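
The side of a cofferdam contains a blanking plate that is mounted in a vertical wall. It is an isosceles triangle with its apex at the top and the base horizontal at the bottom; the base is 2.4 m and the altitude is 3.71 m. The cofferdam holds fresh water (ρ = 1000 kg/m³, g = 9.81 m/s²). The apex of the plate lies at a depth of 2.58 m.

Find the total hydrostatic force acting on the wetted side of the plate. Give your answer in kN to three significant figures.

F ≈ 221 kN

γ = ρg = 1000 × 9.81 = 9810 N/m³ = 9.81 kN/m³.
With the apex up, the centroid sits 2h/3 = 2 × 3.71/3 = 2.47333 m below the apex, so the centroid depth is h_c = 2.58 + 2.47333 = 5.05333 m.
A = ½ × 2.4 × 3.71 = 4.452 m².
Resultant F = γ·h_c·A = 9.81 × 5.05333 × 4.452 = 220.7 kN.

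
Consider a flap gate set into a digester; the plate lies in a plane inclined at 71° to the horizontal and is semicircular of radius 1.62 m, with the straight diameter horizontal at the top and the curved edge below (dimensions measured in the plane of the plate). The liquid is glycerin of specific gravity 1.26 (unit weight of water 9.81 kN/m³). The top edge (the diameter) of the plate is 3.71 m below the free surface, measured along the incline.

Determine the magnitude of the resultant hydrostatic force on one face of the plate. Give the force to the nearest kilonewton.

F ≈ 212 kN

γ = 1.26 × 9.81 = 12.3606 kN/m³.
Let θ = 71° be the plate's angle to the horizontal; measure y along the incline from where the plane meets the free surface. Vertical depth h = y·sinθ with sinθ = 0.945519.
The centroid of a semicircle lies 4r/(3π) = 0.687549 m from the diameter, here below the top edge, so y_c = 3.71 + 0.687549 = 4.39755 m and h_c = 4.39755 × 0.945519 = 4.15797 m.
A = πr²/2 = π × 1.62²/2 = 4.1224 m².
Resultant F = γ·h_c·A = 12.3606 × 4.15797 × 4.1224 = 211.871 kN.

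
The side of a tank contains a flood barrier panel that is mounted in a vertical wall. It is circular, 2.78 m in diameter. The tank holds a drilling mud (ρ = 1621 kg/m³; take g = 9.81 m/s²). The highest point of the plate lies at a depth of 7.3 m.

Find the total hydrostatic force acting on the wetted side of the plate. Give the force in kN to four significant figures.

γ = ρg = 1621 × 9.81 / 1000 = 15.90201 kN/m³.
The centroid is at the centre, 1.39 m below the top of the plate, so the centroid depth is h_c = 7.3 + 1.39 = 8.69 m.
A = π(1.39)² = 6.06987 m².
Resultant F = γ·h_c·A = 15.90201 × 8.69 × 6.06987 = 838.786 kN.

F ≈ 838.8 kN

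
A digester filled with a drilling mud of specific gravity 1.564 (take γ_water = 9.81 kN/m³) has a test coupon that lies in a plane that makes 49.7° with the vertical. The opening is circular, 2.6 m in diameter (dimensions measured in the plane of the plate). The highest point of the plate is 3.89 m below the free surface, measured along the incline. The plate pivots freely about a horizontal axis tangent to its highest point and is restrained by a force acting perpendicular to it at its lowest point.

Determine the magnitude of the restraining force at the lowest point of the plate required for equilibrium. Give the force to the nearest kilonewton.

P ≈ 145 kN

γ = 1.564 × 9.81 = 15.34284 kN/m³.
The plate makes 49.7° with the vertical, i.e. θ = 90° − 49.7° = 40.3° to the horizontal. Measuring y along the incline from the free-surface line, vertical depth h = y·sinθ with sinθ = 0.646790.
The centroid is at the centre, 1.3 m below the top of the plate, so y_c = 3.89 + 1.3 = 5.19 m and h_c = 5.19 × 0.646790 = 3.35684 m.
A = π(1.3)² = 5.30929 m².
Resultant F = γ·h_c·A = 15.34284 × 3.35684 × 5.30929 = 273.447 kN.
I_c = πr⁴/4 = π × 1.3⁴/4 = 2.24318 m⁴.
Centre of pressure: y_p = y_c + I_c/(y_c·A) = 5.19 + 2.24318/(5.19 × 5.30929) = 5.19 + 0.0814067 = 5.27141 m along the plane.
The resultant acts 1.3 + 0.0814067 = 1.38141 m (along the plate) below the hinge at the top edge, so the moment about the hinge is M = F × 1.38141 = 273.447 × 1.38141 = 377.742 kN·m.
A normal force at the bottom, 2.6 m from the hinge, must supply this moment: P = 377.742/2.6 = 145.285 kN.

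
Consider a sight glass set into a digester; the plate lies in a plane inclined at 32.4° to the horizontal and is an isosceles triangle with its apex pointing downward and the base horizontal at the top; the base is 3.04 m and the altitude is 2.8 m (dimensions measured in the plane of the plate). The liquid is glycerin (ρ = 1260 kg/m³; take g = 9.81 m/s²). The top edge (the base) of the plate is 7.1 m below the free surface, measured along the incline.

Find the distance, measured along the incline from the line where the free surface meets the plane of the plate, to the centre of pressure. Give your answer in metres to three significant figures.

γ = ρg = 1260 × 9.81 / 1000 = 12.3606 kN/m³.
Let θ = 32.4° be the plate's angle to the horizontal; measure y along the incline from where the plane meets the free surface. Vertical depth h = y·sinθ with sinθ = 0.535827.
With the apex down, the centroid sits h/3 = 2.8/3 = 0.933333 m below the base (the top edge), so y_c = 7.1 + 0.933333 = 8.03333 m and h_c = 8.03333 × 0.535827 = 4.30448 m.
A = ½ × 3.04 × 2.8 = 4.256 m².
Resultant F = γ·h_c·A = 12.3606 × 4.30448 × 4.256 = 226.445 kN.
I_c = b·h³/36 = 3.04 × 2.8³/36 = 1.85372 m⁴.
Centre of pressure: y_p = y_c + I_c/(y_c·A) = 8.03333 + 1.85372/(8.03333 × 4.256) = 8.03333 + 0.0542184 = 8.08755 m along the plane.

y_p = 8.09 m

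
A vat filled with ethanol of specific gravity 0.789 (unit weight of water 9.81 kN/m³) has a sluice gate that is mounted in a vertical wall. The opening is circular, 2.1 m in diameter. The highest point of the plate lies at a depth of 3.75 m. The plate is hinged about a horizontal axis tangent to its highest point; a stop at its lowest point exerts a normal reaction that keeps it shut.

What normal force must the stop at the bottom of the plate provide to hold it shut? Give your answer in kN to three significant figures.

γ = 0.789 × 9.81 = 7.74009 kN/m³.
The centroid is at the centre, 1.05 m below the top of the plate, so the centroid depth is h_c = 3.75 + 1.05 = 4.8 m.
A = π(1.05)² = 3.46361 m².
Resultant F = γ·h_c·A = 7.74009 × 4.8 × 3.46361 = 128.682 kN.
I_c = πr⁴/4 = π × 1.05⁴/4 = 0.954656 m⁴.
Centre of pressure: y_p = y_c + I_c/(y_c·A) = 4.8 + 0.954656/(4.8 × 3.46361) = 4.8 + 0.0574218 = 4.85742 m along the plane.
The resultant acts 1.05 + 0.0574218 = 1.10742 m (along the plate) below the hinge at the top edge, so the moment about the hinge is M = F × 1.10742 = 128.682 × 1.10742 = 142.505 kN·m.
A normal force at the bottom, 2.1 m from the hinge, must supply this moment: P = 142.505/2.1 = 67.8595 kN.

P ≈ 67.9 kN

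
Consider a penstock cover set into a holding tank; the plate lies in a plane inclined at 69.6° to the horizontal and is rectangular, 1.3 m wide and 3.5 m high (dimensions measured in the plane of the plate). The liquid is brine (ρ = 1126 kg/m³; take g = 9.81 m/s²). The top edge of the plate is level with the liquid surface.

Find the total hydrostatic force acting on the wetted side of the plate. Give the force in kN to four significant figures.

F ≈ 82.44 kN

γ = ρg = 1126 × 9.81 / 1000 = 11.04606 kN/m³.
Let θ = 69.6° be the plate's angle to the horizontal; measure y along the incline from where the plane meets the free surface. Vertical depth h = y·sinθ with sinθ = 0.937282.
The centroid lies 3.5/2 = 1.75 m below the top edge, so y_c = 1.75 m and h_c = 1.75 × 0.937282 = 1.64024 m.
A = 1.3 × 3.5 = 4.55 m².
Resultant F = γ·h_c·A = 11.04606 × 1.64024 × 4.55 = 82.4378 kN.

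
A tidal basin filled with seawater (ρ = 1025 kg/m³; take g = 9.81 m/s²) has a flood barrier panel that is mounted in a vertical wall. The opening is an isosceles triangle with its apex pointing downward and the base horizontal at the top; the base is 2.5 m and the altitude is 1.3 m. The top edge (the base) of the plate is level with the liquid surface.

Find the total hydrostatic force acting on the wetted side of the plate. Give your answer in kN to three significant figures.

γ = ρg = 1025 × 9.81 / 1000 = 10.05525 kN/m³.
With the apex down, the centroid sits h/3 = 1.3/3 = 0.433333 m below the base (the top edge), so the centroid depth is h_c = 0.433333 m.
A = ½ × 2.5 × 1.3 = 1.625 m².
Resultant F = γ·h_c·A = 10.05525 × 0.433333 × 1.625 = 7.08057 kN.

F ≈ 7.08 kN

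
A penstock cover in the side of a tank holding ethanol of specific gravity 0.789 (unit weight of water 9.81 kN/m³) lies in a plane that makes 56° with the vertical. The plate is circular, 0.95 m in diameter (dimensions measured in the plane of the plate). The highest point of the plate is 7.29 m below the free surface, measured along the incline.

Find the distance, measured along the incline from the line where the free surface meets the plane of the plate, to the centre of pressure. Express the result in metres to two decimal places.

γ = 0.789 × 9.81 = 7.74009 kN/m³.
The plate makes 56° with the vertical, i.e. θ = 90° − 56° = 34° to the horizontal. Measuring y along the incline from the free-surface line, vertical depth h = y·sinθ with sinθ = 0.559193.
The centroid is at the centre, 0.475 m below the top of the plate, so y_c = 7.29 + 0.475 = 7.765 m and h_c = 7.765 × 0.559193 = 4.34213 m.
A = π(0.475)² = 0.708822 m².
Resultant F = γ·h_c·A = 7.74009 × 4.34213 × 0.708822 = 23.8224 kN.
I_c = πr⁴/4 = π × 0.475⁴/4 = 0.039982 m⁴.
Centre of pressure: y_p = y_c + I_c/(y_c·A) = 7.765 + 0.039982/(7.765 × 0.708822) = 7.765 + 0.00726417 = 7.77226 m along the plane.

y_p = 7.77 m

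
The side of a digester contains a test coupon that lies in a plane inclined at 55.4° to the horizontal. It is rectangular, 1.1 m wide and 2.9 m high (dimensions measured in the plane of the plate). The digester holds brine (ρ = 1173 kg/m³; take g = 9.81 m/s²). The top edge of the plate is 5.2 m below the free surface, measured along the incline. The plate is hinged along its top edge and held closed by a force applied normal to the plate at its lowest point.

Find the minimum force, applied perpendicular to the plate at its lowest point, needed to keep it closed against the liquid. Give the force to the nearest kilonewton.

γ = ρg = 1173 × 9.81 / 1000 = 11.50713 kN/m³.
Let θ = 55.4° be the plate's angle to the horizontal; measure y along the incline from where the plane meets the free surface. Vertical depth h = y·sinθ with sinθ = 0.823136.
The centroid lies 2.9/2 = 1.45 m below the top edge, so y_c = 5.2 + 1.45 = 6.65 m and h_c = 6.65 × 0.823136 = 5.47385 m.
A = 1.1 × 2.9 = 3.19 m².
Resultant F = γ·h_c·A = 11.50713 × 5.47385 × 3.19 = 200.933 kN.
I_c = b·h³/12 = 1.1 × 2.9³/12 = 2.23566 m⁴.
Centre of pressure: y_p = y_c + I_c/(y_c·A) = 6.65 + 2.23566/(6.65 × 3.19) = 6.65 + 0.105389 = 6.75539 m along the plane.
The resultant acts 1.45 + 0.105389 = 1.55539 m (along the plate) below the hinge at the top edge, so the moment about the hinge is M = F × 1.55539 = 200.933 × 1.55539 = 312.529 kN·m.
A normal force at the bottom, 2.9 m from the hinge, must supply this moment: P = 312.529/2.9 = 107.769 kN.

P ≈ 108 kN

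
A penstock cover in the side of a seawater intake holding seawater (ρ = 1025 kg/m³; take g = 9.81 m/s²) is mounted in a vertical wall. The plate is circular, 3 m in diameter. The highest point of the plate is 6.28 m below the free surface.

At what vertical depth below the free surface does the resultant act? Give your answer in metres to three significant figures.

h_p = 7.85 m

γ = ρg = 1025 × 9.81 / 1000 = 10.05525 kN/m³.
The centroid is at the centre, 1.5 m below the top of the plate, so the centroid depth is h_c = 6.28 + 1.5 = 7.78 m.
A = π(1.5)² = 7.06858 m².
Resultant F = γ·h_c·A = 10.05525 × 7.78 × 7.06858 = 552.974 kN.
I_c = πr⁴/4 = π × 1.5⁴/4 = 3.97608 m⁴.
Centre of pressure: y_p = y_c + I_c/(y_c·A) = 7.78 + 3.97608/(7.78 × 7.06858) = 7.78 + 0.0723008 = 7.8523 m along the plane.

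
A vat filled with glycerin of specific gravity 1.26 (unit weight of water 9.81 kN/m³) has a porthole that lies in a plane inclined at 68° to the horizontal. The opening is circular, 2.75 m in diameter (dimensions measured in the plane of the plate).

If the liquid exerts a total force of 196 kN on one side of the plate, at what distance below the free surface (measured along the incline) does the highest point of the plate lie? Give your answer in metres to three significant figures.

γ = 1.26 × 9.81 = 12.3606 kN/m³.
A = π(1.375)² = 5.93957 m².
From F = γ·h_c·A, the centroid depth is h_c = 196/(12.3606 × 5.93957) = 2.66969 m.
Let θ = 68° be the plate's angle to the horizontal; measure y along the incline from where the plane meets the free surface. Vertical depth h = y·sinθ with sinθ = 0.927184.
Along the incline, y_c = h_c/sinθ = 2.66969/0.927184 = 2.87935 m.
The centroid is at the centre, 1.375 m below the top of the plate, so the highest point sits at y_top = 2.87935 − 1.375 = 1.50435 m along the incline.

y_top ≈ 1.50 m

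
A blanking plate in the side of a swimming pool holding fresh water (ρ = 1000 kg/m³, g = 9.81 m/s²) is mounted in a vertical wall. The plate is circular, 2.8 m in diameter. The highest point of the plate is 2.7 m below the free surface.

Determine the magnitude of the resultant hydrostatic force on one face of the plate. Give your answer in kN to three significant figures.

γ = ρg = 1000 × 9.81 = 9810 N/m³ = 9.81 kN/m³.
The centroid is at the centre, 1.4 m below the top of the plate, so the centroid depth is h_c = 2.7 + 1.4 = 4.1 m.
A = π(1.4)² = 6.15752 m².
Resultant F = γ·h_c·A = 9.81 × 4.1 × 6.15752 = 247.662 kN.

F ≈ 248 kN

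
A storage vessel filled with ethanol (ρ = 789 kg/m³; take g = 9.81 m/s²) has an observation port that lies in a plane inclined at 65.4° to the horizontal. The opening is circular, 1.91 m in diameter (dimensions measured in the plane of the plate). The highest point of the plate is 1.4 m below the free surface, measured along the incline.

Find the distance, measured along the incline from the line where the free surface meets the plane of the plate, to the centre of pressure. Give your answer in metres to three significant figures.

y_p = 2.45 m

γ = ρg = 789 × 9.81 / 1000 = 7.74009 kN/m³.
Let θ = 65.4° be the plate's angle to the horizontal; measure y along the incline from where the plane meets the free surface. Vertical depth h = y·sinθ with sinθ = 0.909236.
The centroid is at the centre, 0.955 m below the top of the plate, so y_c = 1.4 + 0.955 = 2.355 m and h_c = 2.355 × 0.909236 = 2.14125 m.
A = π(0.955)² = 2.86521 m².
Resultant F = γ·h_c·A = 7.74009 × 2.14125 × 2.86521 = 47.4865 kN.
I_c = πr⁴/4 = π × 0.955⁴/4 = 0.653286 m⁴.
Centre of pressure: y_p = y_c + I_c/(y_c·A) = 2.355 + 0.653286/(2.355 × 2.86521) = 2.355 + 0.096818 = 2.45182 m along the plane.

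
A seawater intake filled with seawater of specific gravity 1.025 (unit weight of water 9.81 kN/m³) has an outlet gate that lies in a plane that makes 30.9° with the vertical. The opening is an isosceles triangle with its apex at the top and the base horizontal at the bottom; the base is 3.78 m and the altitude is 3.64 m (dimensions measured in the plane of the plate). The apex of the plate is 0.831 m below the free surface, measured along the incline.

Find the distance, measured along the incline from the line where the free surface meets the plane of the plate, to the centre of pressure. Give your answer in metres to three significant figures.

y_p = 3.48 m

γ = 1.025 × 9.81 = 10.05525 kN/m³.
The plate makes 30.9° with the vertical, i.e. θ = 90° − 30.9° = 59.1° to the horizontal. Measuring y along the incline from the free-surface line, vertical depth h = y·sinθ with sinθ = 0.858065.
With the apex up, the centroid sits 2h/3 = 2 × 3.64/3 = 2.42667 m below the apex, so y_c = 0.831 + 2.42667 = 3.25767 m and h_c = 3.25767 × 0.858065 = 2.79529 m.
A = ½ × 3.78 × 3.64 = 6.8796 m².
Resultant F = γ·h_c·A = 10.05525 × 2.79529 × 6.8796 = 193.367 kN.
I_c = b·h³/36 = 3.78 × 3.64³/36 = 5.064 m⁴.
Centre of pressure: y_p = y_c + I_c/(y_c·A) = 3.25767 + 5.064/(3.25767 × 6.8796) = 3.25767 + 0.225956 = 3.48363 m along the plane.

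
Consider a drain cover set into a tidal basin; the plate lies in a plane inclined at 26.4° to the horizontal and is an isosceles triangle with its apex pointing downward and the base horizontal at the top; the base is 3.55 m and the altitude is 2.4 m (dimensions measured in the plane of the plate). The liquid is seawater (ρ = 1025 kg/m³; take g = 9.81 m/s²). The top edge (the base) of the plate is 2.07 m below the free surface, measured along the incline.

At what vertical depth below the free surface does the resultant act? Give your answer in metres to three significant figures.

h_p = 1.33 m

γ = ρg = 1025 × 9.81 / 1000 = 10.05525 kN/m³.
Let θ = 26.4° be the plate's angle to the horizontal; measure y along the incline from where the plane meets the free surface. Vertical depth h = y·sinθ with sinθ = 0.444635.
With the apex down, the centroid sits h/3 = 2.4/3 = 0.8 m below the base (the top edge), so y_c = 2.07 + 0.8 = 2.87 m and h_c = 2.87 × 0.444635 = 1.2761 m.
A = ½ × 3.55 × 2.4 = 4.26 m².
Resultant F = γ·h_c·A = 10.05525 × 1.2761 × 4.26 = 54.6622 kN.
I_c = b·h³/36 = 3.55 × 2.4³/36 = 1.3632 m⁴.
Centre of pressure: y_p = y_c + I_c/(y_c·A) = 2.87 + 1.3632/(2.87 × 4.26) = 2.87 + 0.111498 = 2.9815 m along the plane.
Vertically, h_p = y_p·sinθ = 2.9815 × 0.444635 = 1.32568 m.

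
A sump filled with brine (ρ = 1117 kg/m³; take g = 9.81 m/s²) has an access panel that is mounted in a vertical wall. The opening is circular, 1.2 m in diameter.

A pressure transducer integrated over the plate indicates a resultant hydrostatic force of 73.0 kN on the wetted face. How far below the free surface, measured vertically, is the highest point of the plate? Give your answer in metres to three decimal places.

γ = ρg = 1117 × 9.81 / 1000 = 10.95777 kN/m³.
A = π(0.6)² = 1.13097 m².
From F = γ·h_c·A, the centroid depth is h_c = 73.0/(10.95777 × 1.13097) = 5.89047 m.
The centroid is at the centre, 0.6 m below the top of the plate, so the highest point sits at h_top = 5.89047 − 0.6 = 5.29047 m below the surface.

d_top ≈ 5.290 m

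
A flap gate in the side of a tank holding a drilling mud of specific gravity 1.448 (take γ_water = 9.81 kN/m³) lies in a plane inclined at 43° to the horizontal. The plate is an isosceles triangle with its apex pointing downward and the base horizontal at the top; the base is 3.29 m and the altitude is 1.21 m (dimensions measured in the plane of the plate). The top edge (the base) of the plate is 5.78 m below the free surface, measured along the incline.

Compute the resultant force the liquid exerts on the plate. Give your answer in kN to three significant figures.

γ = 1.448 × 9.81 = 14.20488 kN/m³.
Let θ = 43° be the plate's angle to the horizontal; measure y along the incline from where the plane meets the free surface. Vertical depth h = y·sinθ with sinθ = 0.681998.
With the apex down, the centroid sits h/3 = 1.21/3 = 0.403333 m below the base (the top edge), so y_c = 5.78 + 0.403333 = 6.18333 m and h_c = 6.18333 × 0.681998 = 4.21702 m.
A = ½ × 3.29 × 1.21 = 1.99045 m².
Resultant F = γ·h_c·A = 14.20488 × 4.21702 × 1.99045 = 119.232 kN.

F ≈ 119 kN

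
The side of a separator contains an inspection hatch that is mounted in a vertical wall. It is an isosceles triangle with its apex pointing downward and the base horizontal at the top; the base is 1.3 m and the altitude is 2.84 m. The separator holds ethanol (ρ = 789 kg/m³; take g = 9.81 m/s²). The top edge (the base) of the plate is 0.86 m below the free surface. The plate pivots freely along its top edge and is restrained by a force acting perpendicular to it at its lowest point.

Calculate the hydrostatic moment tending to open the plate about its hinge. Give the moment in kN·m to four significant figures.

γ = ρg = 789 × 9.81 / 1000 = 7.74009 kN/m³.
With the apex down, the centroid sits h/3 = 2.84/3 = 0.946667 m below the base (the top edge), so the centroid depth is h_c = 0.86 + 0.946667 = 1.80667 m.
A = ½ × 1.3 × 2.84 = 1.846 m².
Resultant F = γ·h_c·A = 7.74009 × 1.80667 × 1.846 = 25.8141 kN.
I_c = b·h³/36 = 1.3 × 2.84³/36 = 0.827172 m⁴.
Centre of pressure: y_p = y_c + I_c/(y_c·A) = 1.80667 + 0.827172/(1.80667 × 1.846) = 1.80667 + 0.248019 = 2.05469 m along the plane.
The resultant acts 0.946667 + 0.248019 = 1.19469 m (along the plate) below the hinge at the top edge, so the moment about the hinge is M = F × 1.19469 = 25.8141 × 1.19469 = 30.8398 kN·m.

M ≈ 30.84 kN·m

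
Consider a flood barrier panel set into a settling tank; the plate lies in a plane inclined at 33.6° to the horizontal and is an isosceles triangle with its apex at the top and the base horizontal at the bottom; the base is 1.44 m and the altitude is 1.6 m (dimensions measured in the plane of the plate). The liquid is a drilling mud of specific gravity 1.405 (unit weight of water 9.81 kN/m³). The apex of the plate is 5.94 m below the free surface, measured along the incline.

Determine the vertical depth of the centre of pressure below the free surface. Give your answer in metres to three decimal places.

γ = 1.405 × 9.81 = 13.78305 kN/m³.
Let θ = 33.6° be the plate's angle to the horizontal; measure y along the incline from where the plane meets the free surface. Vertical depth h = y·sinθ with sinθ = 0.553392.
With the apex up, the centroid sits 2h/3 = 2 × 1.6/3 = 1.06667 m below the apex, so y_c = 5.94 + 1.06667 = 7.00667 m and h_c = 7.00667 × 0.553392 = 3.87744 m.
A = ½ × 1.44 × 1.6 = 1.152 m².
Resultant F = γ·h_c·A = 13.78305 × 3.87744 × 1.152 = 61.5663 kN.
I_c = b·h³/36 = 1.44 × 1.6³/36 = 0.16384 m⁴.
Centre of pressure: y_p = y_c + I_c/(y_c·A) = 7.00667 + 0.16384/(7.00667 × 1.152) = 7.00667 + 0.0202981 = 7.02697 m along the plane.
Vertically, h_p = y_p·sinθ = 7.02697 × 0.553392 = 3.88867 m.

h_p = 3.889 m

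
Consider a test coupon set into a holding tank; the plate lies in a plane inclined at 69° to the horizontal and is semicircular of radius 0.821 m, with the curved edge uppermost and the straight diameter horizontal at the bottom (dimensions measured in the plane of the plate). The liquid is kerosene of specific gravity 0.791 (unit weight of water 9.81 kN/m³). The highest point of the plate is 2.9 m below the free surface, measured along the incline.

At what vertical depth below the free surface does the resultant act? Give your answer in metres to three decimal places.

h_p = 3.162 m

γ = 0.791 × 9.81 = 7.75971 kN/m³.
Let θ = 69° be the plate's angle to the horizontal; measure y along the incline from where the plane meets the free surface. Vertical depth h = y·sinθ with sinθ = 0.933580.
The centroid lies 4r/(3π) = 0.348443 m above the diameter, so r − 4r/(3π) = 0.821 − 0.348443 = 0.472557 m below the topmost point, so y_c = 2.9 + 0.472557 = 3.37256 m and h_c = 3.37256 × 0.933580 = 3.14855 m.
A = πr²/2 = π × 0.821²/2 = 1.05878 m².
Resultant F = γ·h_c·A = 7.75971 × 3.14855 × 1.05878 = 25.8679 kN.
I_c = (π/8 − 8/(9π))·r⁴ = 0.109757 × 0.821⁴ = 0.049866 m⁴.
Centre of pressure: y_p = y_c + I_c/(y_c·A) = 3.37256 + 0.049866/(3.37256 × 1.05878) = 3.37256 + 0.0139649 = 3.38652 m along the plane.
Vertically, h_p = y_p·sinθ = 3.38652 × 0.933580 = 3.16159 m.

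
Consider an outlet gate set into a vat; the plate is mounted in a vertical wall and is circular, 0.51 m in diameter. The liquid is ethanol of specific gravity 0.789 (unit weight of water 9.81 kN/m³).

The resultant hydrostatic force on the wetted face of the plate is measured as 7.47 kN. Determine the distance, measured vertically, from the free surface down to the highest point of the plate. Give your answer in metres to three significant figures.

d_top ≈ 4.47 m

γ = 0.789 × 9.81 = 7.74009 kN/m³.
A = π(0.255)² = 0.204282 m².
From F = γ·h_c·A, the centroid depth is h_c = 7.47/(7.74009 × 0.204282) = 4.72438 m.
The centroid is at the centre, 0.255 m below the top of the plate, so the highest point sits at h_top = 4.72438 − 0.255 = 4.46938 m below the surface.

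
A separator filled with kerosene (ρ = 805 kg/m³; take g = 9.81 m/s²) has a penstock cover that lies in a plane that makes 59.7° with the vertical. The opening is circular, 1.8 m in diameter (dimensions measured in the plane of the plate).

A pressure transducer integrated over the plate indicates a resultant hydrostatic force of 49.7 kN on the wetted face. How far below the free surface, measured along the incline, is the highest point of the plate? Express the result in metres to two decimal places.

γ = ρg = 805 × 9.81 / 1000 = 7.89705 kN/m³.
A = π(0.9)² = 2.54469 m².
From F = γ·h_c·A, the centroid depth is h_c = 49.7/(7.89705 × 2.54469) = 2.47319 m.
The plate makes 59.7° with the vertical, i.e. θ = 90° − 59.7° = 30.3° to the horizontal. Measuring y along the incline from the free-surface line, vertical depth h = y·sinθ with sinθ = 0.504528.
Along the incline, y_c = h_c/sinθ = 2.47319/0.504528 = 4.90199 m.
The centroid is at the centre, 0.9 m below the top of the plate, so the highest point sits at y_top = 4.90199 − 0.9 = 4.00199 m along the incline.

y_top ≈ 4.00 m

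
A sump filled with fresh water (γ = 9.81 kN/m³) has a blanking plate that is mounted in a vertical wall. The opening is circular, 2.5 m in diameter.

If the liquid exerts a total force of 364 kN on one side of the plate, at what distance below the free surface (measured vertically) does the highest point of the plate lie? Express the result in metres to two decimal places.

d_top ≈ 6.31 m

γ = 9.81 kN/m³.
A = π(1.25)² = 4.90874 m².
From F = γ·h_c·A, the centroid depth is h_c = 364/(9.81 × 4.90874) = 7.55897 m.
The centroid is at the centre, 1.25 m below the top of the plate, so the highest point sits at h_top = 7.55897 − 1.25 = 6.30897 m below the surface.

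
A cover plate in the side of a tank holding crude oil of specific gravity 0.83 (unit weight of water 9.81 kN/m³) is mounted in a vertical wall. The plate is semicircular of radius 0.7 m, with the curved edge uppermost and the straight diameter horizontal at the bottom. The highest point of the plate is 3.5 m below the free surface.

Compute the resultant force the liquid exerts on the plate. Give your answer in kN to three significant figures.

F ≈ 24.5 kN

γ = 0.83 × 9.81 = 8.1423 kN/m³.
The centroid lies 4r/(3π) = 0.297089 m above the diameter, so r − 4r/(3π) = 0.7 − 0.297089 = 0.402911 m below the topmost point, so the centroid depth is h_c = 3.5 + 0.402911 = 3.90291 m.
A = πr²/2 = π × 0.7²/2 = 0.76969 m².
Resultant F = γ·h_c·A = 8.1423 × 3.90291 × 0.76969 = 24.4597 kN.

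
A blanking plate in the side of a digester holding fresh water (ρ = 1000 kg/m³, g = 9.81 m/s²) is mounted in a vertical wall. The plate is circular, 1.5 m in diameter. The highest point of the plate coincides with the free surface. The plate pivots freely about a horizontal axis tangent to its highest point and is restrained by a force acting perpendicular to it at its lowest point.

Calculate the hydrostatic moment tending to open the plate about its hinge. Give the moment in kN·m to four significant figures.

M ≈ 12.19 kN·m

γ = ρg = 1000 × 9.81 = 9810 N/m³ = 9.81 kN/m³.
The centroid is at the centre, 0.75 m below the top of the plate, so the centroid depth is h_c = 0.75 m.
A = π(0.75)² = 1.76715 m².
Resultant F = γ·h_c·A = 9.81 × 0.75 × 1.76715 = 13.0018 kN.
I_c = πr⁴/4 = π × 0.75⁴/4 = 0.248505 m⁴.
Centre of pressure: y_p = y_c + I_c/(y_c·A) = 0.75 + 0.248505/(0.75 × 1.76715) = 0.75 + 0.1875 = 0.9375 m along the plane.
The resultant acts 0.75 + 0.1875 = 0.9375 m (along the plate) below the hinge at the top edge, so the moment about the hinge is M = F × 0.9375 = 13.0018 × 0.9375 = 12.1892 kN·m.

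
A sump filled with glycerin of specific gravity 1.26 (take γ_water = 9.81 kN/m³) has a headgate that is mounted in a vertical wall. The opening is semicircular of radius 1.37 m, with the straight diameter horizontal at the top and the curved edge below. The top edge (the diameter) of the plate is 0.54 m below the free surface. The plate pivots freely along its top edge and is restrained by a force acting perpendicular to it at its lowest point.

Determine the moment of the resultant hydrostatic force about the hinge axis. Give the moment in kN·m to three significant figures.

M ≈ 28.5 kN·m

γ = 1.26 × 9.81 = 12.3606 kN/m³.
The centroid of a semicircle lies 4r/(3π) = 0.581446 m from the diameter, here below the top edge, so the centroid depth is h_c = 0.54 + 0.581446 = 1.12145 m.
A = πr²/2 = π × 1.37²/2 = 2.94823 m².
Resultant F = γ·h_c·A = 12.3606 × 1.12145 × 2.94823 = 40.8678 kN.
I_c = (π/8 − 8/(9π))·r⁴ = 0.109757 × 1.37⁴ = 0.386647 m⁴.
Centre of pressure: y_p = y_c + I_c/(y_c·A) = 1.12145 + 0.386647/(1.12145 × 2.94823) = 1.12145 + 0.116943 = 1.23839 m along the plane.
The resultant acts 0.581446 + 0.116943 = 0.698389 m (along the plate) below the hinge at the top edge, so the moment about the hinge is M = F × 0.698389 = 40.8678 × 0.698389 = 28.5416 kN·m.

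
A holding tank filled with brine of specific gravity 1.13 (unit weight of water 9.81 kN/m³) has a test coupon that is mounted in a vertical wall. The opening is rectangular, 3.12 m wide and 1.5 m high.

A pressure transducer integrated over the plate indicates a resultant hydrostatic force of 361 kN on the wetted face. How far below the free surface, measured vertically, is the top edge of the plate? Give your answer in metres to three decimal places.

d_top ≈ 6.208 m

γ = 1.13 × 9.81 = 11.0853 kN/m³.
A = 3.12 × 1.5 = 4.68 m².
From F = γ·h_c·A, the centroid depth is h_c = 361/(11.0853 × 4.68) = 6.95847 m.
The centroid lies 1.5/2 = 0.75 m below the top edge, so the top edge sits at h_top = 6.95847 − 0.75 = 6.20847 m below the surface.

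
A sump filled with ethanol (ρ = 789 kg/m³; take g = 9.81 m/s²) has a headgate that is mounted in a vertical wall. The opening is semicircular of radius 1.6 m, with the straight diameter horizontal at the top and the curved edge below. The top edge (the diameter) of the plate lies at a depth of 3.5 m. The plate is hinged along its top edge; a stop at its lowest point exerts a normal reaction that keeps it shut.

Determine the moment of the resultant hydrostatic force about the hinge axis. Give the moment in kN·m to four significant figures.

γ = ρg = 789 × 9.81 / 1000 = 7.74009 kN/m³.
The centroid of a semicircle lies 4r/(3π) = 0.679061 m from the diameter, here below the top edge, so the centroid depth is h_c = 3.5 + 0.679061 = 4.17906 m.
A = πr²/2 = π × 1.6²/2 = 4.02124 m².
Resultant F = γ·h_c·A = 7.74009 × 4.17906 × 4.02124 = 130.072 kN.
I_c = (π/8 − 8/(9π))·r⁴ = 0.109757 × 1.6⁴ = 0.719303 m⁴.
Centre of pressure: y_p = y_c + I_c/(y_c·A) = 4.17906 + 0.719303/(4.17906 × 4.02124) = 4.17906 + 0.0428029 = 4.22186 m along the plane.
The resultant acts 0.679061 + 0.0428029 = 0.721864 m (along the plate) below the hinge at the top edge, so the moment about the hinge is M = F × 0.721864 = 130.072 × 0.721864 = 93.8943 kN·m.

M ≈ 93.89 kN·m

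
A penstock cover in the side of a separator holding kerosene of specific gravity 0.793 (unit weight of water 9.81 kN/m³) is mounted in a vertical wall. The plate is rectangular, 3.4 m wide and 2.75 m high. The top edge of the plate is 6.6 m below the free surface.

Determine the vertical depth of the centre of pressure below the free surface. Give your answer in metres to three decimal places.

γ = 0.793 × 9.81 = 7.77933 kN/m³.
The centroid lies 2.75/2 = 1.375 m below the top edge, so the centroid depth is h_c = 6.6 + 1.375 = 7.975 m.
A = 3.4 × 2.75 = 9.35 m².
Resultant F = γ·h_c·A = 7.77933 × 7.975 × 9.35 = 580.075 kN.
I_c = b·h³/12 = 3.4 × 2.75³/12 = 5.89245 m⁴.
Centre of pressure: y_p = y_c + I_c/(y_c·A) = 7.975 + 5.89245/(7.975 × 9.35) = 7.975 + 0.079023 = 8.05402 m along the plane.

h_p = 8.054 m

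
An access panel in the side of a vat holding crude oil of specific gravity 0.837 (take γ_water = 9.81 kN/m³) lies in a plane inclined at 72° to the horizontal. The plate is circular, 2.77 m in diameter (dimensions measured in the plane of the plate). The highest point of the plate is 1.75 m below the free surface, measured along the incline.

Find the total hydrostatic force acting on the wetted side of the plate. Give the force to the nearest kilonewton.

F ≈ 148 kN

γ = 0.837 × 9.81 = 8.21097 kN/m³.
Let θ = 72° be the plate's angle to the horizontal; measure y along the incline from where the plane meets the free surface. Vertical depth h = y·sinθ with sinθ = 0.951057.
The centroid is at the centre, 1.385 m below the top of the plate, so y_c = 1.75 + 1.385 = 3.135 m and h_c = 3.135 × 0.951057 = 2.98156 m.
A = π(1.385)² = 6.02628 m².
Resultant F = γ·h_c·A = 8.21097 × 2.98156 × 6.02628 = 147.532 kN.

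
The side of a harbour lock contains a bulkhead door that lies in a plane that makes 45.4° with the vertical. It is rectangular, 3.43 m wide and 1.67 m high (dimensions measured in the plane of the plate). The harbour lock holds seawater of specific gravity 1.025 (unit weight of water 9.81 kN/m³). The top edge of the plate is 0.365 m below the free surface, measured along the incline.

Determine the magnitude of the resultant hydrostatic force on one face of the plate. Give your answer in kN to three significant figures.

F ≈ 48.5 kN

γ = 1.025 × 9.81 = 10.05525 kN/m³.
The plate makes 45.4° with the vertical, i.e. θ = 90° − 45.4° = 44.6° to the horizontal. Measuring y along the incline from the free-surface line, vertical depth h = y·sinθ with sinθ = 0.702153.
The centroid lies 1.67/2 = 0.835 m below the top edge, so y_c = 0.365 + 0.835 = 1.2 m and h_c = 1.2 × 0.702153 = 0.842584 m.
A = 3.43 × 1.67 = 5.7281 m².
Resultant F = γ·h_c·A = 10.05525 × 0.842584 × 5.7281 = 48.5307 kN.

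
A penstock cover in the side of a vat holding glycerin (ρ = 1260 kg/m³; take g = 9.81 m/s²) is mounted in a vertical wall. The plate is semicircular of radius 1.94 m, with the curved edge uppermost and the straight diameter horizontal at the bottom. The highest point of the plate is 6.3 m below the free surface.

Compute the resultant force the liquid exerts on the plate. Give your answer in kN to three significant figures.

F ≈ 542 kN

γ = ρg = 1260 × 9.81 / 1000 = 12.3606 kN/m³.
The centroid lies 4r/(3π) = 0.823362 m above the diameter, so r − 4r/(3π) = 1.94 − 0.823362 = 1.11664 m below the topmost point, so the centroid depth is h_c = 6.3 + 1.11664 = 7.41664 m.
A = πr²/2 = π × 1.94²/2 = 5.91185 m².
Resultant F = γ·h_c·A = 12.3606 × 7.41664 × 5.91185 = 541.964 kN.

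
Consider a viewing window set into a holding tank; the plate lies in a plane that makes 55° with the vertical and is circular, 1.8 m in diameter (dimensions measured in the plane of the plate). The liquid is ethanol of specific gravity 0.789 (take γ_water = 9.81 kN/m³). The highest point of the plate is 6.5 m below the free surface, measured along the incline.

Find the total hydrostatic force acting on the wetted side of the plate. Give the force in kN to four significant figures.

F ≈ 83.60 kN

γ = 0.789 × 9.81 = 7.74009 kN/m³.
The plate makes 55° with the vertical, i.e. θ = 90° − 55° = 35° to the horizontal. Measuring y along the incline from the free-surface line, vertical depth h = y·sinθ with sinθ = 0.573576.
The centroid is at the centre, 0.9 m below the top of the plate, so y_c = 6.5 + 0.9 = 7.4 m and h_c = 7.4 × 0.573576 = 4.24446 m.
A = π(0.9)² = 2.54469 m².
Resultant F = γ·h_c·A = 7.74009 × 4.24446 × 2.54469 = 83.5994 kN.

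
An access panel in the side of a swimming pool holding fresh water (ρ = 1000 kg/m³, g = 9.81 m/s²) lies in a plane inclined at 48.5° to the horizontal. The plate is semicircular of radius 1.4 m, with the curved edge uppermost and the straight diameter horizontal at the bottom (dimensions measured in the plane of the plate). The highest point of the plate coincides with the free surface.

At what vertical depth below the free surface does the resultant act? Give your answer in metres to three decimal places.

γ = ρg = 1000 × 9.81 = 9810 N/m³ = 9.81 kN/m³.
Let θ = 48.5° be the plate's angle to the horizontal; measure y along the incline from where the plane meets the free surface. Vertical depth h = y·sinθ with sinθ = 0.748956.
The centroid lies 4r/(3π) = 0.594178 m above the diameter, so r − 4r/(3π) = 1.4 − 0.594178 = 0.805822 m below the topmost point, so y_c = 0.805822 m and h_c = 0.805822 × 0.748956 = 0.603525 m.
A = πr²/2 = π × 1.4²/2 = 3.07876 m².
Resultant F = γ·h_c·A = 9.81 × 0.603525 × 3.07876 = 18.228 kN.
I_c = (π/8 − 8/(9π))·r⁴ = 0.109757 × 1.4⁴ = 0.421642 m⁴.
Centre of pressure: y_p = y_c + I_c/(y_c·A) = 0.805822 + 0.421642/(0.805822 × 3.07876) = 0.805822 + 0.169953 = 0.975775 m along the plane.
Vertically, h_p = y_p·sinθ = 0.975775 × 0.748956 = 0.730813 m.

h_p = 0.731 m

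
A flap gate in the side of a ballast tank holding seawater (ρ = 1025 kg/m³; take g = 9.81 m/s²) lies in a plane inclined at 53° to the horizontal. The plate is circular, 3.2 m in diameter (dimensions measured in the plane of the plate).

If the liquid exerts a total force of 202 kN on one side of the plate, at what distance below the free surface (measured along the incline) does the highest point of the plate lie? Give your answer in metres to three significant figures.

y_top ≈ 1.53 m

γ = ρg = 1025 × 9.81 / 1000 = 10.05525 kN/m³.
A = π(1.6)² = 8.04248 m².
From F = γ·h_c·A, the centroid depth is h_c = 202/(10.05525 × 8.04248) = 2.49786 m.
Let θ = 53° be the plate's angle to the horizontal; measure y along the incline from where the plane meets the free surface. Vertical depth h = y·sinθ with sinθ = 0.798636.
Along the incline, y_c = h_c/sinθ = 2.49786/0.798636 = 3.12766 m.
The centroid is at the centre, 1.6 m below the top of the plate, so the highest point sits at y_top = 3.12766 − 1.6 = 1.52766 m along the incline.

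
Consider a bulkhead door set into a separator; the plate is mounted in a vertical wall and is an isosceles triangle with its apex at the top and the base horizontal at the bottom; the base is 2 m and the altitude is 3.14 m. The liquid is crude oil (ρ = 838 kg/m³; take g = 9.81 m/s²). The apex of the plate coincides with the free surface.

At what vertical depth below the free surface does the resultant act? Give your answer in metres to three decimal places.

γ = ρg = 838 × 9.81 / 1000 = 8.22078 kN/m³.
With the apex up, the centroid sits 2h/3 = 2 × 3.14/3 = 2.09333 m below the apex, so the centroid depth is h_c = 2.09333 m.
A = ½ × 2 × 3.14 = 3.14 m².
Resultant F = γ·h_c·A = 8.22078 × 2.09333 × 3.14 = 54.0356 kN.
I_c = b·h³/36 = 2 × 3.14³/36 = 1.71995 m⁴.
Centre of pressure: y_p = y_c + I_c/(y_c·A) = 2.09333 + 1.71995/(2.09333 × 3.14) = 2.09333 + 0.261667 = 2.355 m along the plane.

h_p = 2.355 m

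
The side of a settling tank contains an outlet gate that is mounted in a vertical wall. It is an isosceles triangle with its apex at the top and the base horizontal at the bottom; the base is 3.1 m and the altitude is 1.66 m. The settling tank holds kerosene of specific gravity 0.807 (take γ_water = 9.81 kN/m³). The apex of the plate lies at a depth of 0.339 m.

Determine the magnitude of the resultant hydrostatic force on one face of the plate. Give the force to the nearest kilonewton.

F ≈ 29 kN

γ = 0.807 × 9.81 = 7.91667 kN/m³.
With the apex up, the centroid sits 2h/3 = 2 × 1.66/3 = 1.10667 m below the apex, so the centroid depth is h_c = 0.339 + 1.10667 = 1.44567 m.
A = ½ × 3.1 × 1.66 = 2.573 m².
Resultant F = γ·h_c·A = 7.91667 × 1.44567 × 2.573 = 29.4477 kN.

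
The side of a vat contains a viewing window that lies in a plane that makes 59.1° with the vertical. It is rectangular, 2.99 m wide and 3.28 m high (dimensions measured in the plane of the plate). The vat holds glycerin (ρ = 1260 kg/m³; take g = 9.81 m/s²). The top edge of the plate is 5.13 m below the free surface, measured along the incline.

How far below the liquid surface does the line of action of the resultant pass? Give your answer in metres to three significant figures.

γ = ρg = 1260 × 9.81 / 1000 = 12.3606 kN/m³.
The plate makes 59.1° with the vertical, i.e. θ = 90° − 59.1° = 30.9° to the horizontal. Measuring y along the incline from the free-surface line, vertical depth h = y·sinθ with sinθ = 0.513541.
The centroid lies 3.28/2 = 1.64 m below the top edge, so y_c = 5.13 + 1.64 = 6.77 m and h_c = 6.77 × 0.513541 = 3.47667 m.
A = 2.99 × 3.28 = 9.8072 m².
Resultant F = γ·h_c·A = 12.3606 × 3.47667 × 9.8072 = 421.452 kN.
I_c = b·h³/12 = 2.99 × 3.28³/12 = 8.79248 m⁴.
Centre of pressure: y_p = y_c + I_c/(y_c·A) = 6.77 + 8.79248/(6.77 × 9.8072) = 6.77 + 0.132427 = 6.90243 m along the plane.
Vertically, h_p = y_p·sinθ = 6.90243 × 0.513541 = 3.54468 m.

h_p = 3.54 m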